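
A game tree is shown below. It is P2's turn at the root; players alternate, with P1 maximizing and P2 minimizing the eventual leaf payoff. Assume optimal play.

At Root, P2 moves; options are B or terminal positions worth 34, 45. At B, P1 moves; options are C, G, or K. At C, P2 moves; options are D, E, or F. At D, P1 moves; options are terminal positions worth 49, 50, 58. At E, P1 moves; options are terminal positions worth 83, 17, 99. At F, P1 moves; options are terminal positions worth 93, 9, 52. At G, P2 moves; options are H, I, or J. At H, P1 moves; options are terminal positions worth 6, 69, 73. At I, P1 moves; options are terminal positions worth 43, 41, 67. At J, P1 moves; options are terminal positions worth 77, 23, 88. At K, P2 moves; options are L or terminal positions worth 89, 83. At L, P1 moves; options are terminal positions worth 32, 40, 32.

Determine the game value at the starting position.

34

D (P1): max(49, 50, 58) = 58
E (P1): max(83, 17, 99) = 99
F (P1): max(93, 9, 52) = 93
C (P2): min(58, 99, 93) = 58
H (P1): max(6, 69, 73) = 73
I (P1): max(43, 41, 67) = 67
J (P1): max(77, 23, 88) = 88
G (P2): min(73, 67, 88) = 67
L (P1): max(32, 40, 32) = 40
K (P2): min(40, 89, 83) = 40
B (P1): max(58, 67, 40) = 67
Root (P2): min(67, 34, 45) = 34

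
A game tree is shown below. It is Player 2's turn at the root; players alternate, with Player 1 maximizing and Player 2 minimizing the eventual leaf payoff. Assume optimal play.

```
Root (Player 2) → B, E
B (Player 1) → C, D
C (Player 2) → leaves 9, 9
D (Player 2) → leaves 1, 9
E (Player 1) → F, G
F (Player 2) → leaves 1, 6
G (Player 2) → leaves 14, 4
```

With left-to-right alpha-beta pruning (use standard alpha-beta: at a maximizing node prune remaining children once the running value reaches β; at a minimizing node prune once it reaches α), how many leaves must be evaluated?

C [α=-∞,β=+∞]: v=9
D [α=9,β=+∞]: v=1 after child 1 ≤ α → α-cutoff, skip 1
B [α=-∞,β=+∞]: v=9
F [α=-∞,β=9]: v=1
G [α=1,β=9]: v=4
E [α=-∞,β=9]: v=4
Root [α=-∞,β=+∞]: v=4
Leaves evaluated: 7 of 8.

7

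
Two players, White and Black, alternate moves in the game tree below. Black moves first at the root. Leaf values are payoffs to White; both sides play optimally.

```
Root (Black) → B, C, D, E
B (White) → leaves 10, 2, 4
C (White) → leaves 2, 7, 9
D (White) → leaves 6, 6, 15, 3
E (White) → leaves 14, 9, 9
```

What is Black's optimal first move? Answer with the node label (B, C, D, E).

B (White): max(10, 2, 4) = 10
C (White): max(2, 7, 9) = 9
D (White): max(6, 6, 15, 3) = 15
E (White): max(14, 9, 9) = 14
Root (Black): min(10, 9, 15, 14) = 9
Black picks the child with the lowest value: C (value 9).

C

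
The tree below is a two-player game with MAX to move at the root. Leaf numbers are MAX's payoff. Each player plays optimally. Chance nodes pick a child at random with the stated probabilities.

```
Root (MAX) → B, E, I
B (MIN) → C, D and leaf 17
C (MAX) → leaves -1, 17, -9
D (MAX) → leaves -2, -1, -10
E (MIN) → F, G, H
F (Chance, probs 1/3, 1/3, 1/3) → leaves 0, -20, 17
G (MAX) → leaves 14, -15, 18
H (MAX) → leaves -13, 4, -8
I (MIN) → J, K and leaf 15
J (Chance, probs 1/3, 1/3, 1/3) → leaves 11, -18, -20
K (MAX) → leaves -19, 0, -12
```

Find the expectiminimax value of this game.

-1

C (MAX): max(-1, 17, -9) = 17
D (MAX): max(-2, -1, -10) = -1
B (MIN): min(17, -1, 17) = -1
F (Chance): 1/3·0 + 1/3·-20 + 1/3·17 = -1
G (MAX): max(14, -15, 18) = 18
H (MAX): max(-13, 4, -8) = 4
E (MIN): min(-1, 18, 4) = -1
J (Chance): 1/3·11 + 1/3·-18 + 1/3·-20 = -9
K (MAX): max(-19, 0, -12) = 0
I (MIN): min(-9, 0, 15) = -9
Root (MAX): max(-1, -1, -9) = -1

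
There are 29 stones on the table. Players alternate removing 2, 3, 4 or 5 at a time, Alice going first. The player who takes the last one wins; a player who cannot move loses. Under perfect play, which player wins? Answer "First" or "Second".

Second

Positions where the player to move wins (W) vs loses (L):
i:   0  1  2  3  4  5  6  7  8  9 10 11 12 13 14 15 16 17 18 19 20 21 22 23 24 25 26 27 28 29
     L  L  W  W  W  W  W  L  L  W  W  W  W  W  L  L  W  W  W  W  W  L  L  W  W  W  W  W  L  L
Position 29 is L, so the second player wins.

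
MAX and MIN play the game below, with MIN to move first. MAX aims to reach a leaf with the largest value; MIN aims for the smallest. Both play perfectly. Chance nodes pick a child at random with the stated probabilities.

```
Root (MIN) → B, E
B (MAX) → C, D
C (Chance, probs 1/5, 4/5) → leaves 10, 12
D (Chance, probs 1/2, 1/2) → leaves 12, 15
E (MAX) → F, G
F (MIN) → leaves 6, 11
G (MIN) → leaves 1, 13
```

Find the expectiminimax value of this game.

6

C (Chance): 1/5·10 + 4/5·12 = 11.6
D (Chance): 1/2·12 + 1/2·15 = 13.5
B (MAX): max(11.6, 13.5) = 13.5
F (MIN): min(6, 11) = 6
G (MIN): min(1, 13) = 1
E (MAX): max(6, 1) = 6
Root (MIN): min(13.5, 6) = 6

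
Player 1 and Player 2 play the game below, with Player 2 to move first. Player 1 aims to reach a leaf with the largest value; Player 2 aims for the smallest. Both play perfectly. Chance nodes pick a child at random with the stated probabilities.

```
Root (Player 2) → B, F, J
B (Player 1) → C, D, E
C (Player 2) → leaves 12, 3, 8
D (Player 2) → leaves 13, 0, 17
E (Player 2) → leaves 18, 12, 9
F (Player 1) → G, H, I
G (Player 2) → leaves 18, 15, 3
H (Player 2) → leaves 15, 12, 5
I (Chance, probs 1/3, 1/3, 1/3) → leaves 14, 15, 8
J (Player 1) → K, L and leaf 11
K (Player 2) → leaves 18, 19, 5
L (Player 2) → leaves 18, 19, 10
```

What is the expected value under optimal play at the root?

C (Player 2): min(12, 3, 8) = 3
D (Player 2): min(13, 0, 17) = 0
E (Player 2): min(18, 12, 9) = 9
B (Player 1): max(3, 0, 9) = 9
G (Player 2): min(18, 15, 3) = 3
H (Player 2): min(15, 12, 5) = 5
I (Chance): 1/3·14 + 1/3·15 + 1/3·8 = 12.33
F (Player 1): max(3, 5, 12.33) = 12.33
K (Player 2): min(18, 19, 5) = 5
L (Player 2): min(18, 19, 10) = 10
J (Player 1): max(5, 10, 11) = 11
Root (Player 2): min(9, 12.33, 11) = 9

9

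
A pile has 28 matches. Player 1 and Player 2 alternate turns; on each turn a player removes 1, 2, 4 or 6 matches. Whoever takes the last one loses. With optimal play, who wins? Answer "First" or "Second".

Second

W/L table (W = player to move can force a win):
i:   0  1  2  3  4  5  6  7  8  9 10 11 12 13 14 15 16 17 18 19 20 21 22 23 24 25 26 27 28
     W  L  W  W  L  W  W  W  W  L  W  W  L  W  W  W  W  L  W  W  L  W  W  W  W  L  W  W  L
Position 28 is L, so the second player wins.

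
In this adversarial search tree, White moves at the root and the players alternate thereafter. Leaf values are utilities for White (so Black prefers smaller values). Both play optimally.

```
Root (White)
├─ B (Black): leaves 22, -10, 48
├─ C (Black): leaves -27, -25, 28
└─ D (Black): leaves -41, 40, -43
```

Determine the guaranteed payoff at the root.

B (Black): min(22, -10, 48) = -10
C (Black): min(-27, -25, 28) = -27
D (Black): min(-41, 40, -43) = -43
Root (White): max(-10, -27, -43) = -10

-10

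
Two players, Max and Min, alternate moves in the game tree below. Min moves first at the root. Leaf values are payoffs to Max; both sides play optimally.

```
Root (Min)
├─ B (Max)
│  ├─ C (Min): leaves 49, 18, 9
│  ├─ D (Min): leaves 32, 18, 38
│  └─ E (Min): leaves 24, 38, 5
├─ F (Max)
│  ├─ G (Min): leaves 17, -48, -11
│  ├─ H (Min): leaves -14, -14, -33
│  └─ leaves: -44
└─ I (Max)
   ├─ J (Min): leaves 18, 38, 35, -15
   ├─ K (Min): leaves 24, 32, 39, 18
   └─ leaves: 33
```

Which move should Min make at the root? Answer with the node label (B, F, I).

C (Min): min(49, 18, 9) = 9
D (Min): min(32, 18, 38) = 18
E (Min): min(24, 38, 5) = 5
B (Max): max(9, 18, 5) = 18
G (Min): min(17, -48, -11) = -48
H (Min): min(-14, -14, -33) = -33
F (Max): max(-48, -33, -44) = -33
J (Min): min(18, 38, 35, -15) = -15
K (Min): min(24, 32, 39, 18) = 18
I (Max): max(-15, 18, 33) = 33
Root (Min): min(18, -33, 33) = -33
Min picks the child with the lowest value: F (value -33).

F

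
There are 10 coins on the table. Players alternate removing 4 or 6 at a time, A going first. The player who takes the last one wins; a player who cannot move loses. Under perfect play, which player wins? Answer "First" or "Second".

Second

i:   0  1  2  3  4  5  6  7  8  9 10
     L  L  L  L  W  W  W  W  W  W  L
Position 10 is L, so the second player wins.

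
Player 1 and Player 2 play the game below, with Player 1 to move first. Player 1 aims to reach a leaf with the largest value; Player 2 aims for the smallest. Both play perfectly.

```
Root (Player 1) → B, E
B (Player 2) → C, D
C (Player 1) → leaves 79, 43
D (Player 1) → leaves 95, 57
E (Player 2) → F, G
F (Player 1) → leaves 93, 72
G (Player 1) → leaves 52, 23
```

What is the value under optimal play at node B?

79

C: max(79, 43) = 79
D: max(95, 57) = 95
B: min(79, 95) = 79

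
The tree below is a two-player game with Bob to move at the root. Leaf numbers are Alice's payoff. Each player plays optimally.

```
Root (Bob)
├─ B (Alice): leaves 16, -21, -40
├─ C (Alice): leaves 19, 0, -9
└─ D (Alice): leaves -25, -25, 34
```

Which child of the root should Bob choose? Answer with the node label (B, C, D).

B (Alice): max(16, -21, -40) = 16
C (Alice): max(19, 0, -9) = 19
D (Alice): max(-25, -25, 34) = 34
Root (Bob): min(16, 19, 34) = 16
Bob picks the child with the lowest value: B (value 16).

B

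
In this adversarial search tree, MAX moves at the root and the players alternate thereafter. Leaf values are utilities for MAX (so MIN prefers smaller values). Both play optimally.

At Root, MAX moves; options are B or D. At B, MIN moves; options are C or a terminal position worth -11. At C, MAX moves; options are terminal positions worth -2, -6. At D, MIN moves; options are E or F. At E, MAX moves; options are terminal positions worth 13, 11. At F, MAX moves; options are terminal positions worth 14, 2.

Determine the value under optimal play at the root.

13

C (MAX): max(-2, -6) = -2
B (MIN): min(-2, -11) = -11
E (MAX): max(13, 11) = 13
F (MAX): max(14, 2) = 14
D (MIN): min(13, 14) = 13
Root (MAX): max(-11, 13) = 13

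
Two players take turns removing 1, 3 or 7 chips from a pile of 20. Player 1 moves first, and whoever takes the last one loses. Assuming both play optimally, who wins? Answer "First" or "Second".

First

Positions where the player to move wins (W) vs loses (L):
i:   0  1  2  3  4  5  6  7  8  9 10 11 12 13 14 15 16 17 18 19 20
     W  L  W  L  W  L  W  L  W  L  W  L  W  L  W  L  W  L  W  L  W
Position 20 is W, so the first player wins.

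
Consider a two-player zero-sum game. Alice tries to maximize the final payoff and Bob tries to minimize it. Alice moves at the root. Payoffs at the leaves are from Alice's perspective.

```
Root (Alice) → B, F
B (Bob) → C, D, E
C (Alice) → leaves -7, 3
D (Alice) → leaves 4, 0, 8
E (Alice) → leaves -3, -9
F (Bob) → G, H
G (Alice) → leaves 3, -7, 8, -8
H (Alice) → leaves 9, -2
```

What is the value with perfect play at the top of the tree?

C (Alice): max(-7, 3) = 3
D (Alice): max(4, 0, 8) = 8
E (Alice): max(-3, -9) = -3
B (Bob): min(3, 8, -3) = -3
G (Alice): max(3, -7, 8, -8) = 8
H (Alice): max(9, -2) = 9
F (Bob): min(8, 9) = 8
Root (Alice): max(-3, 8) = 8

8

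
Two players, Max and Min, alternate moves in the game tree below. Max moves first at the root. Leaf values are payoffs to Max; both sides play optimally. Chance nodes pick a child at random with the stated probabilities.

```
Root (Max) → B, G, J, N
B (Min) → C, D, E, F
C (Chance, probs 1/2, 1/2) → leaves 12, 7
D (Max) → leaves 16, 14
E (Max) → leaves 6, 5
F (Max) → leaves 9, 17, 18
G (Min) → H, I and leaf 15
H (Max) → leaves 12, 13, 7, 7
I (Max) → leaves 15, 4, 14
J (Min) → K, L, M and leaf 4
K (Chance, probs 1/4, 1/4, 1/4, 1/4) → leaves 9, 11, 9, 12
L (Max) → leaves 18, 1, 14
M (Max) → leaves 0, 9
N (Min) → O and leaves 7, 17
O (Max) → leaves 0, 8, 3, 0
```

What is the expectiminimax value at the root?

C (Chance): 1/2·12 + 1/2·7 = 9.5
D (Max): max(16, 14) = 16
E (Max): max(6, 5) = 6
F (Max): max(9, 17, 18) = 18
B (Min): min(9.5, 16, 6, 18) = 6
H (Max): max(12, 13, 7, 7) = 13
I (Max): max(15, 4, 14) = 15
G (Min): min(13, 15, 15) = 13
K (Chance): 1/4·9 + 1/4·11 + 1/4·9 + 1/4·12 = 10.25
L (Max): max(18, 1, 14) = 18
M (Max): max(0, 9) = 9
J (Min): min(10.25, 18, 9, 4) = 4
O (Max): max(0, 8, 3, 0) = 8
N (Min): min(8, 7, 17) = 7
Root (Max): max(6, 13, 4, 7) = 13

13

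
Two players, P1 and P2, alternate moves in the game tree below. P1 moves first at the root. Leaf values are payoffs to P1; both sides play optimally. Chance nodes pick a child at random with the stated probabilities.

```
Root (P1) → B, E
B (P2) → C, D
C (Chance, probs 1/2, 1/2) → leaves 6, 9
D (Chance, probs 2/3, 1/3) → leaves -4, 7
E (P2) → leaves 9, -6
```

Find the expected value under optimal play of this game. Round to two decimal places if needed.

C (Chance): 1/2·6 + 1/2·9 = 7.5
D (Chance): 2/3·-4 + 1/3·7 = -0.33
B (P2): min(7.5, -0.33) = -0.33
E (P2): min(9, -6) = -6
Root (P1): max(-0.33, -6) = -0.33

-0.33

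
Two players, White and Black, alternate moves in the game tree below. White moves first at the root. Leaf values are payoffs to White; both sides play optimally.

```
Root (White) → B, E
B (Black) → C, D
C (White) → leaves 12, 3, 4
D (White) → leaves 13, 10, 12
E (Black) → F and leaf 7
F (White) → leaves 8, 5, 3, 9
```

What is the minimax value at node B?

12

C: max(12, 3, 4) = 12
D: max(13, 10, 12) = 13
B: min(12, 13) = 12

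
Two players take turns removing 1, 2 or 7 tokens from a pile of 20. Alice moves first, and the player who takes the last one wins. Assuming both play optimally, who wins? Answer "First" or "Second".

Positions where the player to move wins (W) vs loses (L):
i:   0  1  2  3  4  5  6  7  8  9 10 11 12 13 14 15 16 17 18 19 20
     L  W  W  L  W  W  L  W  W  L  W  W  L  W  W  L  W  W  L  W  W
Position 20 is W, so the first player wins.

First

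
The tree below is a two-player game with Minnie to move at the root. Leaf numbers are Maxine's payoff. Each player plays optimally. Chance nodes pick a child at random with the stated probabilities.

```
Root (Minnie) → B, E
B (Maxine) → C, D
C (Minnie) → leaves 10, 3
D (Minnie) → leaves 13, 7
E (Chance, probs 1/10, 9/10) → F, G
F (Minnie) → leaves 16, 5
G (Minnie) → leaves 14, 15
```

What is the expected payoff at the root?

C (Minnie): min(10, 3) = 3
D (Minnie): min(13, 7) = 7
B (Maxine): max(3, 7) = 7
F (Minnie): min(16, 5) = 5
G (Minnie): min(14, 15) = 14
E (Chance): 1/10·5 + 9/10·14 = 13.1
Root (Minnie): min(7, 13.1) = 7

7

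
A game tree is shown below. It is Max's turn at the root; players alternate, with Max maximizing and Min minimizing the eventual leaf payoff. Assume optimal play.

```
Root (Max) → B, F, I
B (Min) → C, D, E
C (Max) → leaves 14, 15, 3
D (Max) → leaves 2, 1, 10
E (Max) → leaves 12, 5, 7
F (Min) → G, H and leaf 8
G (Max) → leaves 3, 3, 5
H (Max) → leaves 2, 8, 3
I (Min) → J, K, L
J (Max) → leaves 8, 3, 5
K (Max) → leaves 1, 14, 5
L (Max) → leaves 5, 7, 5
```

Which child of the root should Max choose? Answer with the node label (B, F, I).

B

C (Max): max(14, 15, 3) = 15
D (Max): max(2, 1, 10) = 10
E (Max): max(12, 5, 7) = 12
B (Min): min(15, 10, 12) = 10
G (Max): max(3, 3, 5) = 5
H (Max): max(2, 8, 3) = 8
F (Min): min(5, 8, 8) = 5
J (Max): max(8, 3, 5) = 8
K (Max): max(1, 14, 5) = 14
L (Max): max(5, 7, 5) = 7
I (Min): min(8, 14, 7) = 7
Root (Max): max(10, 5, 7) = 10
Max picks the child with the highest value: B (value 10).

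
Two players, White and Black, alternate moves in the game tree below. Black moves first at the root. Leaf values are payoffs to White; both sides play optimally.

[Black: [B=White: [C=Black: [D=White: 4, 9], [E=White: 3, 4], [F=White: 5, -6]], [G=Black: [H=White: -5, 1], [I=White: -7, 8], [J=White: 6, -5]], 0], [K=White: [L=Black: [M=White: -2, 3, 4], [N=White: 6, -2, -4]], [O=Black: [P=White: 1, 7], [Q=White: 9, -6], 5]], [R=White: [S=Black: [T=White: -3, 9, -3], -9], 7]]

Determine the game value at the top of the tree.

D (White): max(4, 9) = 9
E (White): max(3, 4) = 4
F (White): max(5, -6) = 5
C (Black): min(9, 4, 5) = 4
H (White): max(-5, 1) = 1
I (White): max(-7, 8) = 8
J (White): max(6, -5) = 6
G (Black): min(1, 8, 6) = 1
B (White): max(4, 1, 0) = 4
M (White): max(-2, 3, 4) = 4
N (White): max(6, -2, -4) = 6
L (Black): min(4, 6) = 4
P (White): max(1, 7) = 7
Q (White): max(9, -6) = 9
O (Black): min(7, 9, 5) = 5
K (White): max(4, 5) = 5
T (White): max(-3, 9, -3) = 9
S (Black): min(9, -9) = -9
R (White): max(-9, 7) = 7
Root (Black): min(4, 5, 7) = 4

4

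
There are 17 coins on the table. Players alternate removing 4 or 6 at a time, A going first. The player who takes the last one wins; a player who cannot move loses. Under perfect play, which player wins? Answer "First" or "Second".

First

W/L table (W = player to move can force a win):
i:   0  1  2  3  4  5  6  7  8  9 10 11 12 13 14 15 16 17
     L  L  L  L  W  W  W  W  W  W  L  L  L  L  W  W  W  W
Position 17 is W, so the first player wins.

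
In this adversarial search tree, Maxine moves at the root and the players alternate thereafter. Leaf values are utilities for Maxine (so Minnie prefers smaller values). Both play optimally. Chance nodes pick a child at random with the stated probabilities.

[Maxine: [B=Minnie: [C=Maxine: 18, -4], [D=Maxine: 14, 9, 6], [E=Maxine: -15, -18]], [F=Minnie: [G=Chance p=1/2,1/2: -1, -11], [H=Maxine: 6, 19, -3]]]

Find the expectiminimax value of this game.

C (Maxine): max(18, -4) = 18
D (Maxine): max(14, 9, 6) = 14
E (Maxine): max(-15, -18) = -15
B (Minnie): min(18, 14, -15) = -15
G (Chance): 1/2·-1 + 1/2·-11 = -6
H (Maxine): max(6, 19, -3) = 19
F (Minnie): min(-6, 19) = -6
Root (Maxine): max(-15, -6) = -6

-6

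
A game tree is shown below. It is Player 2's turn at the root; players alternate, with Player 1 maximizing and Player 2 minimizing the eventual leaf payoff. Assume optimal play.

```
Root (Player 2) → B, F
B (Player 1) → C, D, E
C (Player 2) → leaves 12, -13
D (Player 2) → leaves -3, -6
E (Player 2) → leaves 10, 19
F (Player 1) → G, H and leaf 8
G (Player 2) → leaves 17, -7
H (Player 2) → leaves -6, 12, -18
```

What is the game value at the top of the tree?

C (Player 2): min(12, -13) = -13
D (Player 2): min(-3, -6) = -6
E (Player 2): min(10, 19) = 10
B (Player 1): max(-13, -6, 10) = 10
G (Player 2): min(17, -7) = -7
H (Player 2): min(-6, 12, -18) = -18
F (Player 1): max(-7, -18, 8) = 8
Root (Player 2): min(10, 8) = 8

8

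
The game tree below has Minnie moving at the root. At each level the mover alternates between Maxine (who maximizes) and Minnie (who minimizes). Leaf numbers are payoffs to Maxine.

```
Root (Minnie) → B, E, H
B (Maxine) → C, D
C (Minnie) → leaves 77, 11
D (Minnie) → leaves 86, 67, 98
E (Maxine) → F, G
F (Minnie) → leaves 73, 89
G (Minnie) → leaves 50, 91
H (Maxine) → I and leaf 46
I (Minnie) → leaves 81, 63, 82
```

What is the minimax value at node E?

F: min(73, 89) = 73
G: min(50, 91) = 50
E: max(73, 50) = 73

73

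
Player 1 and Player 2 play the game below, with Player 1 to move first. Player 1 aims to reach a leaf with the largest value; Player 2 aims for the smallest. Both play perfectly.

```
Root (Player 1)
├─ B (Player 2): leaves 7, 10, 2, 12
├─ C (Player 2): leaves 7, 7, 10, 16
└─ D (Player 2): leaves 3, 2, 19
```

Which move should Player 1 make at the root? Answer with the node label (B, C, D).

C

B (Player 2): min(7, 10, 2, 12) = 2
C (Player 2): min(7, 7, 10, 16) = 7
D (Player 2): min(3, 2, 19) = 2
Root (Player 1): max(2, 7, 2) = 7
Player 1 picks the child with the highest value: C (value 7).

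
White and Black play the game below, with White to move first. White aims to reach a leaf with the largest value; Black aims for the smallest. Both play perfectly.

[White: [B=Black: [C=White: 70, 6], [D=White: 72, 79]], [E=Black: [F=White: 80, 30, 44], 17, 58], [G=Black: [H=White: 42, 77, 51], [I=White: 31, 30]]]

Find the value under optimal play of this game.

C (White): max(70, 6) = 70
D (White): max(72, 79) = 79
B (Black): min(70, 79) = 70
F (White): max(80, 30, 44) = 80
E (Black): min(80, 17, 58) = 17
H (White): max(42, 77, 51) = 77
I (White): max(31, 30) = 31
G (Black): min(77, 31) = 31
Root (White): max(70, 17, 31) = 70

70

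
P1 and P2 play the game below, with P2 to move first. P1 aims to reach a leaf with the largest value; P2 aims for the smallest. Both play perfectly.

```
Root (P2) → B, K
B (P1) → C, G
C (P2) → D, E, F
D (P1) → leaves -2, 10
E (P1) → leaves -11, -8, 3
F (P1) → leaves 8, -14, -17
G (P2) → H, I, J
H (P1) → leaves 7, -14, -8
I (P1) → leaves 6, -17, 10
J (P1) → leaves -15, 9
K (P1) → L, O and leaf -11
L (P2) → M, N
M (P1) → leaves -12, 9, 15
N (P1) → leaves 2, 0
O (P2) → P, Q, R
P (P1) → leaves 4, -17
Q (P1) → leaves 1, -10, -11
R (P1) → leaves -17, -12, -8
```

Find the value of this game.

D (P1): max(-2, 10) = 10
E (P1): max(-11, -8, 3) = 3
F (P1): max(8, -14, -17) = 8
C (P2): min(10, 3, 8) = 3
H (P1): max(7, -14, -8) = 7
I (P1): max(6, -17, 10) = 10
J (P1): max(-15, 9) = 9
G (P2): min(7, 10, 9) = 7
B (P1): max(3, 7) = 7
M (P1): max(-12, 9, 15) = 15
N (P1): max(2, 0) = 2
L (P2): min(15, 2) = 2
P (P1): max(4, -17) = 4
Q (P1): max(1, -10, -11) = 1
R (P1): max(-17, -12, -8) = -8
O (P2): min(4, 1, -8) = -8
K (P1): max(2, -8, -11) = 2
Root (P2): min(7, 2) = 2

2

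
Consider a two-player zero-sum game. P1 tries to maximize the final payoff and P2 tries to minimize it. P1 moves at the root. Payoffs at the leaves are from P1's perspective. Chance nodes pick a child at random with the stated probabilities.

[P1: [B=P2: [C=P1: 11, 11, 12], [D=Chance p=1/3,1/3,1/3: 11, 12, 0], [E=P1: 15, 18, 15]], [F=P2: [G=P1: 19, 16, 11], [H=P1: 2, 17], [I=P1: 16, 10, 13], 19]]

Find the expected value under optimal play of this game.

C (P1): max(11, 11, 12) = 12
D (Chance): 1/3·11 + 1/3·12 + 1/3·0 = 7.67
E (P1): max(15, 18, 15) = 18
B (P2): min(12, 7.67, 18) = 7.67
G (P1): max(19, 16, 11) = 19
H (P1): max(2, 17) = 17
I (P1): max(16, 10, 13) = 16
F (P2): min(19, 17, 16, 19) = 16
Root (P1): max(7.67, 16) = 16

16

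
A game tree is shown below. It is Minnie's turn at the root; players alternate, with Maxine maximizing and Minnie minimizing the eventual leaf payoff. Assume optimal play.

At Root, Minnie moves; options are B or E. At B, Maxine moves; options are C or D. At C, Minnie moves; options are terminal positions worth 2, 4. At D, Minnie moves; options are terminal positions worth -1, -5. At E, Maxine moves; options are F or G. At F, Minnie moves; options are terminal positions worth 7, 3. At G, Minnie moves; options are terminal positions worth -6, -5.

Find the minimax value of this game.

2

C (Minnie): min(2, 4) = 2
D (Minnie): min(-1, -5) = -5
B (Maxine): max(2, -5) = 2
F (Minnie): min(7, 3) = 3
G (Minnie): min(-6, -5) = -6
E (Maxine): max(3, -6) = 3
Root (Minnie): min(2, 3) = 2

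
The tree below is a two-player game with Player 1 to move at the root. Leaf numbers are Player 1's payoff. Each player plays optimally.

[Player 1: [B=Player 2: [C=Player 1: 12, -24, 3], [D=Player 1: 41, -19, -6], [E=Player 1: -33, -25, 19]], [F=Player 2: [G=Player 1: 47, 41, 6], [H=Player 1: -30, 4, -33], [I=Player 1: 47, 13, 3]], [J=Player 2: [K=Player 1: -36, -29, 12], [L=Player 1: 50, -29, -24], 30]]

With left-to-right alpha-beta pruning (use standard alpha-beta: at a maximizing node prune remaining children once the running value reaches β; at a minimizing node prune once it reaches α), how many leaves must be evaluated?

16

C [α=-∞,β=+∞]: v=12
D [α=-∞,β=12]: v=41 after child 1 ≥ β → β-cutoff, skip 2
E [α=-∞,β=12]: v=19
B [α=-∞,β=+∞]: v=12
G [α=12,β=+∞]: v=47
H [α=12,β=47]: v=4
F [α=12,β=+∞]: v=4 after child 2 ≤ α → α-cutoff, skip 1
K [α=12,β=+∞]: v=12
J [α=12,β=+∞]: v=12 after child 1 ≤ α → α-cutoff, skip 2
Root [α=-∞,β=+∞]: v=12
Leaves evaluated: 16 of 25.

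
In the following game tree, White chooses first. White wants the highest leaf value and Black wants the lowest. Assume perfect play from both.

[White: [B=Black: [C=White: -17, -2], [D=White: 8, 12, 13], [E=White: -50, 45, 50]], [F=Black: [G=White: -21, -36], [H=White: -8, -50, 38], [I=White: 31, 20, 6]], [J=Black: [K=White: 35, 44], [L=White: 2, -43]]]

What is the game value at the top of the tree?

2

C (White): max(-17, -2) = -2
D (White): max(8, 12, 13) = 13
E (White): max(-50, 45, 50) = 50
B (Black): min(-2, 13, 50) = -2
G (White): max(-21, -36) = -21
H (White): max(-8, -50, 38) = 38
I (White): max(31, 20, 6) = 31
F (Black): min(-21, 38, 31) = -21
K (White): max(35, 44) = 44
L (White): max(2, -43) = 2
J (Black): min(44, 2) = 2
Root (White): max(-2, -21, 2) = 2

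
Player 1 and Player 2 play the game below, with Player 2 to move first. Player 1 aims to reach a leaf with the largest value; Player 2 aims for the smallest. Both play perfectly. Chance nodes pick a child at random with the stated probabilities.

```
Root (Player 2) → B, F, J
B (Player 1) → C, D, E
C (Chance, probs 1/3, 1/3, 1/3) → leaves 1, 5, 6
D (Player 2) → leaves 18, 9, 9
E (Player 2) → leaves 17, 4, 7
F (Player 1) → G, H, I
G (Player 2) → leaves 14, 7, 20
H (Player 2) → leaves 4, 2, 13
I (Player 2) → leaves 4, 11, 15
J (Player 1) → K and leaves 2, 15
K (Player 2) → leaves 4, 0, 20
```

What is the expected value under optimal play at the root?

7

C (Chance): 1/3·1 + 1/3·5 + 1/3·6 = 4
D (Player 2): min(18, 9, 9) = 9
E (Player 2): min(17, 4, 7) = 4
B (Player 1): max(4, 9, 4) = 9
G (Player 2): min(14, 7, 20) = 7
H (Player 2): min(4, 2, 13) = 2
I (Player 2): min(4, 11, 15) = 4
F (Player 1): max(7, 2, 4) = 7
K (Player 2): min(4, 0, 20) = 0
J (Player 1): max(0, 2, 15) = 15
Root (Player 2): min(9, 7, 15) = 7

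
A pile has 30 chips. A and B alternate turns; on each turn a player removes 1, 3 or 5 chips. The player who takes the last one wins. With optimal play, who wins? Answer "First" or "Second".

Positions where the player to move wins (W) vs loses (L):
i:   0  1  2  3  4  5  6  7  8  9 10 11 12 13 14 15 16 17 18 19 20 21 22 23 24 25 26 27 28 29 30
     L  W  L  W  L  W  L  W  L  W  L  W  L  W  L  W  L  W  L  W  L  W  L  W  L  W  L  W  L  W  L
Position 30 is L, so the second player wins.

Second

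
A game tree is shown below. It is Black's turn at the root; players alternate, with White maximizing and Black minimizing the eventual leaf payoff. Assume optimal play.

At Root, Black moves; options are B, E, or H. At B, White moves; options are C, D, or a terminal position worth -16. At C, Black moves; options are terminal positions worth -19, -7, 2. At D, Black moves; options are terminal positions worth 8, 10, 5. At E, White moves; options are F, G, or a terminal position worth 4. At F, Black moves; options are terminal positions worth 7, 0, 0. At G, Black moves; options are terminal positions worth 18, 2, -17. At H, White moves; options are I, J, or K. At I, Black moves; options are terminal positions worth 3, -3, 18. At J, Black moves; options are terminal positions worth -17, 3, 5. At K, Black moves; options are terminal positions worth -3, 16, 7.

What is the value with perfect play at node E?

F: min(7, 0, 0) = 0
G: min(18, 2, -17) = -17
E: max(0, -17, 4) = 4

4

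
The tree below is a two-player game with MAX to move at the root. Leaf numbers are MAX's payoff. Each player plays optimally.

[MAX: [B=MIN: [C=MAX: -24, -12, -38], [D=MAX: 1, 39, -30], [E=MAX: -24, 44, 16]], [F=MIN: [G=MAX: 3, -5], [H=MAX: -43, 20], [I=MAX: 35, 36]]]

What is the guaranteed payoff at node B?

-12

C: max(-24, -12, -38) = -12
D: max(1, 39, -30) = 39
E: max(-24, 44, 16) = 44
B: min(-12, 39, 44) = -12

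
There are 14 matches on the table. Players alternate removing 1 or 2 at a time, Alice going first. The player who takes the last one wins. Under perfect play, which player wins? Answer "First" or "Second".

First

Positions where the player to move wins (W) vs loses (L):
i:   0  1  2  3  4  5  6  7  8  9 10 11 12 13 14
     L  W  W  L  W  W  L  W  W  L  W  W  L  W  W
Position 14 is W, so the first player wins.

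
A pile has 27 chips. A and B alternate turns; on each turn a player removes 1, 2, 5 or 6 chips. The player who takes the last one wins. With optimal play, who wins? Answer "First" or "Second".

Mark each pile size as W (mover wins) or L (mover loses):
i:   0  1  2  3  4  5  6  7  8  9 10 11 12 13 14 15 16 17 18 19 20 21 22 23 24 25 26 27
     L  W  W  L  W  W  W  L  W  W  L  W  W  W  L  W  W  L  W  W  W  L  W  W  L  W  W  W
Position 27 is W, so the first player wins.

First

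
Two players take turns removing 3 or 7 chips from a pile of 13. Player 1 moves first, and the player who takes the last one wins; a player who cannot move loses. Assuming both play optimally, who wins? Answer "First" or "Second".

First

Compute winning (W) and losing (L) positions by backward induction:
i:   0  1  2  3  4  5  6  7  8  9 10 11 12 13
     L  L  L  W  W  W  L  W  W  W  L  L  L  W
Position 13 is W, so the first player wins.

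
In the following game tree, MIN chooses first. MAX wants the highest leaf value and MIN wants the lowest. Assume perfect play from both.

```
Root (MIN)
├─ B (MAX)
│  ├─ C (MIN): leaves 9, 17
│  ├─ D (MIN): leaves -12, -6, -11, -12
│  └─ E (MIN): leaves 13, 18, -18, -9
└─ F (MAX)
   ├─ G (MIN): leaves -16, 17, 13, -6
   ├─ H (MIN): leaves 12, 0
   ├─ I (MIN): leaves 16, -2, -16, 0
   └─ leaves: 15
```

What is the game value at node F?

15

G: min(-16, 17, 13, -6) = -16
H: min(12, 0) = 0
I: min(16, -2, -16, 0) = -16
F: max(-16, 0, -16, 15) = 15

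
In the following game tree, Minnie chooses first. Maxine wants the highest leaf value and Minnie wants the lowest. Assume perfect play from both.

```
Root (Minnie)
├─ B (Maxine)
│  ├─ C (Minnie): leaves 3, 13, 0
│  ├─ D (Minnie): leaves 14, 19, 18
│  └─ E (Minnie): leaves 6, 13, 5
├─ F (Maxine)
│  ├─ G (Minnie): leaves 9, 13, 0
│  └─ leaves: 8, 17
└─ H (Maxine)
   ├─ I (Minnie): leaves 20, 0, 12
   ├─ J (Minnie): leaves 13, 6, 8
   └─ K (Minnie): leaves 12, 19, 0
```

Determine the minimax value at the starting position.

C (Minnie): min(3, 13, 0) = 0
D (Minnie): min(14, 19, 18) = 14
E (Minnie): min(6, 13, 5) = 5
B (Maxine): max(0, 14, 5) = 14
G (Minnie): min(9, 13, 0) = 0
F (Maxine): max(0, 8, 17) = 17
I (Minnie): min(20, 0, 12) = 0
J (Minnie): min(13, 6, 8) = 6
K (Minnie): min(12, 19, 0) = 0
H (Maxine): max(0, 6, 0) = 6
Root (Minnie): min(14, 17, 6) = 6

6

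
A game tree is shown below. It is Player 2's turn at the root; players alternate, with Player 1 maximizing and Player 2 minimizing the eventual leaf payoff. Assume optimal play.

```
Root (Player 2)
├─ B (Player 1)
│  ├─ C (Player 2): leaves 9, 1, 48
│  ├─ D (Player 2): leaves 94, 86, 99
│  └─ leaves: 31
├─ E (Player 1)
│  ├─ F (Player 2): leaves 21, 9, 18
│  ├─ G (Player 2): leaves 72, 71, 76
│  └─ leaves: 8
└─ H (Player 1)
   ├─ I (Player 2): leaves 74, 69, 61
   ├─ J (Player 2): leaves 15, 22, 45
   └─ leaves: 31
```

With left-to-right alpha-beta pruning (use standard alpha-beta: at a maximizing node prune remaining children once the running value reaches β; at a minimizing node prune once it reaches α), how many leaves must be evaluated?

19

C [α=-∞,β=+∞]: v=1
D [α=1,β=+∞]: v=86
B [α=-∞,β=+∞]: v=86
F [α=-∞,β=86]: v=9
G [α=9,β=86]: v=71
E [α=-∞,β=86]: v=71
I [α=-∞,β=71]: v=61
J [α=61,β=71]: v=15 after child 1 ≤ α → α-cutoff, skip 2
H [α=-∞,β=71]: v=61
Root [α=-∞,β=+∞]: v=61
Leaves evaluated: 19 of 21.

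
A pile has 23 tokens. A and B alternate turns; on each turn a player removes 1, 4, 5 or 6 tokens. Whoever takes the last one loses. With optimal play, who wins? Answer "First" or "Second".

Positions where the player to move wins (W) vs loses (L):
i:   0  1  2  3  4  5  6  7  8  9 10 11 12 13 14 15 16 17 18 19 20 21 22 23
     W  L  W  L  W  W  W  W  W  W  L  W  L  W  W  W  W  W  W  L  W  L  W  W
Position 23 is W, so the first player wins.

First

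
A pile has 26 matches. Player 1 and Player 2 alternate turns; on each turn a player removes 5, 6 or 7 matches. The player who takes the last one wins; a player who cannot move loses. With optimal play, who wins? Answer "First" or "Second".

i:   0  1  2  3  4  5  6  7  8  9 10 11 12 13 14 15 16 17 18 19 20 21 22 23 24 25 26
     L  L  L  L  L  W  W  W  W  W  W  W  L  L  L  L  L  W  W  W  W  W  W  W  L  L  L
Position 26 is L, so the second player wins.

Second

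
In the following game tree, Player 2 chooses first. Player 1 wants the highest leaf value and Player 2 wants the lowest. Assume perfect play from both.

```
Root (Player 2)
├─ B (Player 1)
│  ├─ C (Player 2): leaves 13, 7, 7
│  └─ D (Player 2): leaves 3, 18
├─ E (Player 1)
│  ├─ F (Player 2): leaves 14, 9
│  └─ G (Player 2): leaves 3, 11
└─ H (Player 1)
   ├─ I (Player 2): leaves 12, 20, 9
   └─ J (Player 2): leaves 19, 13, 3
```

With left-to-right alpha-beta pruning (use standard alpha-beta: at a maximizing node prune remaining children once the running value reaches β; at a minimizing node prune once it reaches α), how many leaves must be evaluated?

C [α=-∞,β=+∞]: v=7
D [α=7,β=+∞]: v=3 after child 1 ≤ α → α-cutoff, skip 1
B [α=-∞,β=+∞]: v=7
F [α=-∞,β=7]: v=9
E [α=-∞,β=7]: v=9 after child 1 ≥ β → β-cutoff, skip 1
I [α=-∞,β=7]: v=9
H [α=-∞,β=7]: v=9 after child 1 ≥ β → β-cutoff, skip 1
Root [α=-∞,β=+∞]: v=7
Leaves evaluated: 9 of 15.

9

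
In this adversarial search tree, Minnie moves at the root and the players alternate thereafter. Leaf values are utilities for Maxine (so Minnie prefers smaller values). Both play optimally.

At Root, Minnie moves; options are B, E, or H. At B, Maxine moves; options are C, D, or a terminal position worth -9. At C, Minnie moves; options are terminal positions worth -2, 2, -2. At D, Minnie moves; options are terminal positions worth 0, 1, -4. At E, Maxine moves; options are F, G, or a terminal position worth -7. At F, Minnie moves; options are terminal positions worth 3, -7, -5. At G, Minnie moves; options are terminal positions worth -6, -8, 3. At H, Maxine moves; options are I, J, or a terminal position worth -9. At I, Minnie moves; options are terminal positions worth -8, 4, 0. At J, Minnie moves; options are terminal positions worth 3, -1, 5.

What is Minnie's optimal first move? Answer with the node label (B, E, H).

C (Minnie): min(-2, 2, -2) = -2
D (Minnie): min(0, 1, -4) = -4
B (Maxine): max(-2, -4, -9) = -2
F (Minnie): min(3, -7, -5) = -7
G (Minnie): min(-6, -8, 3) = -8
E (Maxine): max(-7, -8, -7) = -7
I (Minnie): min(-8, 4, 0) = -8
J (Minnie): min(3, -1, 5) = -1
H (Maxine): max(-8, -1, -9) = -1
Root (Minnie): min(-2, -7, -1) = -7
Minnie picks the child with the lowest value: E (value -7).

E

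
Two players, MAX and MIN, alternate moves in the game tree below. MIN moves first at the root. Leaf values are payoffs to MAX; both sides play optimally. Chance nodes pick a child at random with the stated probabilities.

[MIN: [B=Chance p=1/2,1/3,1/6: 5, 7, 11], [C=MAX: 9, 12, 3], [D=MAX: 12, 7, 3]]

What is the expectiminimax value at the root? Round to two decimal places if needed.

6.67

B (Chance): 1/2·5 + 1/3·7 + 1/6·11 = 6.67
C (MAX): max(9, 12, 3) = 12
D (MAX): max(12, 7, 3) = 12
Root (MIN): min(6.67, 12, 12) = 6.67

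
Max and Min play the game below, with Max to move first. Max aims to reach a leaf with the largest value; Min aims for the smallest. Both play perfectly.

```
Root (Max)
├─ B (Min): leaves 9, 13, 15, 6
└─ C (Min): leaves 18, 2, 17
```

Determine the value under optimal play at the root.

6

B (Min): min(9, 13, 15, 6) = 6
C (Min): min(18, 2, 17) = 2
Root (Max): max(6, 2) = 6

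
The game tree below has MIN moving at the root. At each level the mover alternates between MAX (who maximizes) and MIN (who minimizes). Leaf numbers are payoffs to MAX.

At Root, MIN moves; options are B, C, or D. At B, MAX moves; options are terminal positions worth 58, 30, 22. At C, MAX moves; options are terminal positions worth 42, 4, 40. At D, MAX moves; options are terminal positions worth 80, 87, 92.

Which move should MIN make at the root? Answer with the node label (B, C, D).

B (MAX): max(58, 30, 22) = 58
C (MAX): max(42, 4, 40) = 42
D (MAX): max(80, 87, 92) = 92
Root (MIN): min(58, 42, 92) = 42
MIN picks the child with the lowest value: C (value 42).

C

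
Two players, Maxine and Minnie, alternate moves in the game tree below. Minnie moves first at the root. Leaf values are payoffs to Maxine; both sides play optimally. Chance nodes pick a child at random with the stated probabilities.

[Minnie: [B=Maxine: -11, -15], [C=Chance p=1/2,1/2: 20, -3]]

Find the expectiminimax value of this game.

-11

B (Maxine): max(-11, -15) = -11
C (Chance): 1/2·20 + 1/2·-3 = 8.5
Root (Minnie): min(-11, 8.5) = -11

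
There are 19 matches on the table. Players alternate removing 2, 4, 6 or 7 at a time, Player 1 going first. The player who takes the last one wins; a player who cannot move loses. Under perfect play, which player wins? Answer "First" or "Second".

Mark each pile size as W (mover wins) or L (mover loses):
i:   0  1  2  3  4  5  6  7  8  9 10 11 12 13 14 15 16 17 18 19
     L  L  W  W  W  W  W  W  W  L  L  W  W  W  W  W  W  W  L  L
Position 19 is L, so the second player wins.

Second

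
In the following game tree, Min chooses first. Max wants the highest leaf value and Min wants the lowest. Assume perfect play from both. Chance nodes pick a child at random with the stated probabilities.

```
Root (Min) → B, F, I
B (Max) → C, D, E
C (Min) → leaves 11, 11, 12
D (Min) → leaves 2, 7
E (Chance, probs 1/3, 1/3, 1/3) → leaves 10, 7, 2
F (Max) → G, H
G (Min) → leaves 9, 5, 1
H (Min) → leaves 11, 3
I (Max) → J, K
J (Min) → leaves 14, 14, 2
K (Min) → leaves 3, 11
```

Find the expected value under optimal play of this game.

C (Min): min(11, 11, 12) = 11
D (Min): min(2, 7) = 2
E (Chance): 1/3·10 + 1/3·7 + 1/3·2 = 6.33
B (Max): max(11, 2, 6.33) = 11
G (Min): min(9, 5, 1) = 1
H (Min): min(11, 3) = 3
F (Max): max(1, 3) = 3
J (Min): min(14, 14, 2) = 2
K (Min): min(3, 11) = 3
I (Max): max(2, 3) = 3
Root (Min): min(11, 3, 3) = 3

3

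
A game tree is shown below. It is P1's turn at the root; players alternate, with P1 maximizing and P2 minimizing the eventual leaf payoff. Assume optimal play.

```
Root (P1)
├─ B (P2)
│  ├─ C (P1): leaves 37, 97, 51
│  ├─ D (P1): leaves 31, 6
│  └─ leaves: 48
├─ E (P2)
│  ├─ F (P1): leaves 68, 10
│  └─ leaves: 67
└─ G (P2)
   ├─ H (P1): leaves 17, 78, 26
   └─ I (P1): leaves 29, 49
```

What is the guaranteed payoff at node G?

H: max(17, 78, 26) = 78
I: max(29, 49) = 49
G: min(78, 49) = 49

49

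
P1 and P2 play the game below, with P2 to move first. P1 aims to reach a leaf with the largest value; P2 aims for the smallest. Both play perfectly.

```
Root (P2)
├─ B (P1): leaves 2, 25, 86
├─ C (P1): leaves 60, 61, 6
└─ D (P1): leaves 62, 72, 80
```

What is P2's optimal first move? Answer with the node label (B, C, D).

C

B (P1): max(2, 25, 86) = 86
C (P1): max(60, 61, 6) = 61
D (P1): max(62, 72, 80) = 80
Root (P2): min(86, 61, 80) = 61
P2 picks the child with the lowest value: C (value 61).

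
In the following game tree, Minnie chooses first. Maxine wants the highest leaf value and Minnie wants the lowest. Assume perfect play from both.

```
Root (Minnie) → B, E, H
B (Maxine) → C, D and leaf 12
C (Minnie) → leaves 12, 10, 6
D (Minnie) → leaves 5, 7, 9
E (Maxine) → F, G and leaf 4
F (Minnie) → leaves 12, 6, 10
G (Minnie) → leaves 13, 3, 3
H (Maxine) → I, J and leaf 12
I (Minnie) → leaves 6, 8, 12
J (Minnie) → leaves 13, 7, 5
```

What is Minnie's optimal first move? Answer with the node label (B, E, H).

E

C (Minnie): min(12, 10, 6) = 6
D (Minnie): min(5, 7, 9) = 5
B (Maxine): max(6, 5, 12) = 12
F (Minnie): min(12, 6, 10) = 6
G (Minnie): min(13, 3, 3) = 3
E (Maxine): max(6, 3, 4) = 6
I (Minnie): min(6, 8, 12) = 6
J (Minnie): min(13, 7, 5) = 5
H (Maxine): max(6, 5, 12) = 12
Root (Minnie): min(12, 6, 12) = 6
Minnie picks the child with the lowest value: E (value 6).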